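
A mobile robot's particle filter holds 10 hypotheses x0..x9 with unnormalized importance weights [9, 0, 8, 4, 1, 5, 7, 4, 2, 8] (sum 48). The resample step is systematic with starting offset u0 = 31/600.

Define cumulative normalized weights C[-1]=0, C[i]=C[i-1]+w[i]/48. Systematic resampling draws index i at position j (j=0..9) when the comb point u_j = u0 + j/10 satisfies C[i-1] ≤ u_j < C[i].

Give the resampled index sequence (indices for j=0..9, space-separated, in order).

0 0 2 2 4 5 6 7 9 9

C = [3/16, 3/16, 17/48, 7/16, 11/24, 9/16, 17/24, 19/24, 5/6, 1]
j=0: u_0=31/600 ∈ [0, 3/16) → index 0
j=1: u_1=91/600 ∈ [0, 3/16) → index 0
j=2: u_2=151/600 ∈ [3/16, 17/48) → index 2
j=3: u_3=211/600 ∈ [3/16, 17/48) → index 2
j=4: u_4=271/600 ∈ [7/16, 11/24) → index 4
j=5: u_5=331/600 ∈ [11/24, 9/16) → index 5
j=6: u_6=391/600 ∈ [9/16, 17/24) → index 6
j=7: u_7=451/600 ∈ [17/24, 19/24) → index 7
j=8: u_8=511/600 ∈ [5/6, 1) → index 9
j=9: u_9=571/600 ∈ [5/6, 1) → index 9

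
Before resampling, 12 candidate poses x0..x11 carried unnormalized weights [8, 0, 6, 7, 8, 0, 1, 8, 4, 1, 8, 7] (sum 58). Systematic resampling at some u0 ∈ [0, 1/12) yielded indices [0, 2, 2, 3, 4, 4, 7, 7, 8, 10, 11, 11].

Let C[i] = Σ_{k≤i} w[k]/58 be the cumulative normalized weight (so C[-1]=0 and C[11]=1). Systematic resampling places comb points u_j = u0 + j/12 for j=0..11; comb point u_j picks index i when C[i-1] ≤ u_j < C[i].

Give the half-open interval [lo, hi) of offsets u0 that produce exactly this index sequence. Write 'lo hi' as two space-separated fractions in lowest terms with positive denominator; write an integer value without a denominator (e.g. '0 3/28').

C = [4/29, 4/29, 7/29, 21/58, 1/2, 1/2, 15/29, 19/29, 21/29, 43/58, 51/58, 1]
j=0 picked index 0: u0 ∈ [0, 4/29)
j=1 picked index 2: u0 ∈ [19/348, 55/348)
j=2 picked index 2: u0 ∈ [-5/174, 13/174)
j=3 picked index 3: u0 ∈ [-1/116, 13/116)
j=4 picked index 4: u0 ∈ [5/174, 1/6)
j=5 picked index 4: u0 ∈ [-19/348, 1/12)
j=6 picked index 7: u0 ∈ [1/58, 9/58)
j=7 picked index 7: u0 ∈ [-23/348, 25/348)
j=8 picked index 8: u0 ∈ [-1/87, 5/87)
j=9 picked index 10: u0 ∈ [-1/116, 15/116)
j=10 picked index 11: u0 ∈ [4/87, 1/6)
j=11 picked index 11: u0 ∈ [-13/348, 1/12)
intersection: [19/348, 5/87)

19/348 5/87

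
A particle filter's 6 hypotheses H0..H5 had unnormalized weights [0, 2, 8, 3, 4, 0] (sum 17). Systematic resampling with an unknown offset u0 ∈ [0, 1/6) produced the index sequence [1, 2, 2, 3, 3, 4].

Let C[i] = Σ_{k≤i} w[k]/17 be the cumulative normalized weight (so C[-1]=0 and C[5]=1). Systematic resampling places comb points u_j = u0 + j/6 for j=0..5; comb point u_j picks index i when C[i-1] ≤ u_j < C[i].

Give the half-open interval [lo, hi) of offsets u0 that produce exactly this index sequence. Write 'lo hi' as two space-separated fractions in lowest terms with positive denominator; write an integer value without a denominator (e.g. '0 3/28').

C = [0, 2/17, 10/17, 13/17, 1, 1]
j=0 picked index 1: u0 ∈ [0, 2/17)
j=1 picked index 2: u0 ∈ [-5/102, 43/102)
j=2 picked index 2: u0 ∈ [-11/51, 13/51)
j=3 picked index 3: u0 ∈ [3/34, 9/34)
j=4 picked index 3: u0 ∈ [-4/51, 5/51)
j=5 picked index 4: u0 ∈ [-7/102, 1/6)
intersection: [3/34, 5/51)

3/34 5/51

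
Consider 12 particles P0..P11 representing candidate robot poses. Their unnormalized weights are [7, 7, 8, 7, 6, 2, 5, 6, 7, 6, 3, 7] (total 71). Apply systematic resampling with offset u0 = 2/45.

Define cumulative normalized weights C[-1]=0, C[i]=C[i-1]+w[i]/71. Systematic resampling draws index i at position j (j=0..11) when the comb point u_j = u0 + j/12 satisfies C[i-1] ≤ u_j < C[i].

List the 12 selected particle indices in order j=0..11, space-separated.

0 1 2 2 3 4 6 7 8 9 10 11

C = [7/71, 14/71, 22/71, 29/71, 35/71, 37/71, 42/71, 48/71, 55/71, 61/71, 64/71, 1]
j=0: u_0=2/45 ∈ [0, 7/71) → index 0
j=1: u_1=23/180 ∈ [7/71, 14/71) → index 1
j=2: u_2=19/90 ∈ [14/71, 22/71) → index 2
j=3: u_3=53/180 ∈ [14/71, 22/71) → index 2
j=4: u_4=17/45 ∈ [22/71, 29/71) → index 3
j=5: u_5=83/180 ∈ [29/71, 35/71) → index 4
j=6: u_6=49/90 ∈ [37/71, 42/71) → index 6
j=7: u_7=113/180 ∈ [42/71, 48/71) → index 7
j=8: u_8=32/45 ∈ [48/71, 55/71) → index 8
j=9: u_9=143/180 ∈ [55/71, 61/71) → index 9
j=10: u_10=79/90 ∈ [61/71, 64/71) → index 10
j=11: u_11=173/180 ∈ [64/71, 1) → index 11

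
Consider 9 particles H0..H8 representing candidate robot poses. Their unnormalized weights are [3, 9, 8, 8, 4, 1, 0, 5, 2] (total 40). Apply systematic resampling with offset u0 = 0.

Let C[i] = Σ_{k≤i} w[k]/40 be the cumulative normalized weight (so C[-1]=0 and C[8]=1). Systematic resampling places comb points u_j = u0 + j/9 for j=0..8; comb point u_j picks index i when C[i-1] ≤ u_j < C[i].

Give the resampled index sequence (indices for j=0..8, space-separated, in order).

C = [3/40, 3/10, 1/2, 7/10, 4/5, 33/40, 33/40, 19/20, 1]
j=0: u_0=0 ∈ [0, 3/40) → index 0
j=1: u_1=1/9 ∈ [3/40, 3/10) → index 1
j=2: u_2=2/9 ∈ [3/40, 3/10) → index 1
j=3: u_3=1/3 ∈ [3/10, 1/2) → index 2
j=4: u_4=4/9 ∈ [3/10, 1/2) → index 2
j=5: u_5=5/9 ∈ [1/2, 7/10) → index 3
j=6: u_6=2/3 ∈ [1/2, 7/10) → index 3
j=7: u_7=7/9 ∈ [7/10, 4/5) → index 4
j=8: u_8=8/9 ∈ [33/40, 19/20) → index 7

0 1 1 2 2 3 3 4 7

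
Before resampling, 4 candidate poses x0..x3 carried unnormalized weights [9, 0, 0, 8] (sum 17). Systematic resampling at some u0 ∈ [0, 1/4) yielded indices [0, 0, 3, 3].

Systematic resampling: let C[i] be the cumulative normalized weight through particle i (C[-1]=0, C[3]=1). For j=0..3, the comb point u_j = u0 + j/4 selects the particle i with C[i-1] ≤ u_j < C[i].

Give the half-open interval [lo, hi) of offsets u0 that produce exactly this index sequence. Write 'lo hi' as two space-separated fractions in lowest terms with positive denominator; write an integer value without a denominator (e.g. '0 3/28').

1/34 1/4

C = [9/17, 9/17, 9/17, 1]
j=0 picked index 0: u0 ∈ [0, 9/17)
j=1 picked index 0: u0 ∈ [-1/4, 19/68)
j=2 picked index 3: u0 ∈ [1/34, 1/2)
j=3 picked index 3: u0 ∈ [-15/68, 1/4)
intersection: [1/34, 1/4)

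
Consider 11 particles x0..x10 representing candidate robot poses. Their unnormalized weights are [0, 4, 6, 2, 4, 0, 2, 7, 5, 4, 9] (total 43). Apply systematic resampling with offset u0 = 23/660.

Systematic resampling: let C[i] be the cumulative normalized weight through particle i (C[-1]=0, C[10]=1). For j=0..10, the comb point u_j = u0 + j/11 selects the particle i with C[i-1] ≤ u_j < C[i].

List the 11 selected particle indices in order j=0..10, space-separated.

C = [0, 4/43, 10/43, 12/43, 16/43, 16/43, 18/43, 25/43, 30/43, 34/43, 1]
j=0: u_0=23/660 ∈ [0, 4/43) → index 1
j=1: u_1=83/660 ∈ [4/43, 10/43) → index 2
j=2: u_2=13/60 ∈ [4/43, 10/43) → index 2
j=3: u_3=203/660 ∈ [12/43, 16/43) → index 4
j=4: u_4=263/660 ∈ [16/43, 18/43) → index 6
j=5: u_5=323/660 ∈ [18/43, 25/43) → index 7
j=6: u_6=383/660 ∈ [18/43, 25/43) → index 7
j=7: u_7=443/660 ∈ [25/43, 30/43) → index 8
j=8: u_8=503/660 ∈ [30/43, 34/43) → index 9
j=9: u_9=563/660 ∈ [34/43, 1) → index 10
j=10: u_10=623/660 ∈ [34/43, 1) → index 10

1 2 2 4 6 7 7 8 9 10 10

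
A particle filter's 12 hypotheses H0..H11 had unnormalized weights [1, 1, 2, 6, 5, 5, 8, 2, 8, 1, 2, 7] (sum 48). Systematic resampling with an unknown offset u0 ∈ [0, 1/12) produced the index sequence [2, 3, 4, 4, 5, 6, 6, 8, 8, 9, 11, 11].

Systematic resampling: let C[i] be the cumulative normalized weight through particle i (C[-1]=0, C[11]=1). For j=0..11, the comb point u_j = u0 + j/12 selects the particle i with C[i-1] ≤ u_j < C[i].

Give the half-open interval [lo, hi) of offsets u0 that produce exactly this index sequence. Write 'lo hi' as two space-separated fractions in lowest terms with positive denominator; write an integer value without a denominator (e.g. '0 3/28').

C = [1/48, 1/24, 1/12, 5/24, 5/16, 5/12, 7/12, 5/8, 19/24, 13/16, 41/48, 1]
j=0 picked index 2: u0 ∈ [1/24, 1/12)
j=1 picked index 3: u0 ∈ [0, 1/8)
j=2 picked index 4: u0 ∈ [1/24, 7/48)
j=3 picked index 4: u0 ∈ [-1/24, 1/16)
j=4 picked index 5: u0 ∈ [-1/48, 1/12)
j=5 picked index 6: u0 ∈ [0, 1/6)
j=6 picked index 6: u0 ∈ [-1/12, 1/12)
j=7 picked index 8: u0 ∈ [1/24, 5/24)
j=8 picked index 8: u0 ∈ [-1/24, 1/8)
j=9 picked index 9: u0 ∈ [1/24, 1/16)
j=10 picked index 11: u0 ∈ [1/48, 1/6)
j=11 picked index 11: u0 ∈ [-1/16, 1/12)
intersection: [1/24, 1/16)

1/24 1/16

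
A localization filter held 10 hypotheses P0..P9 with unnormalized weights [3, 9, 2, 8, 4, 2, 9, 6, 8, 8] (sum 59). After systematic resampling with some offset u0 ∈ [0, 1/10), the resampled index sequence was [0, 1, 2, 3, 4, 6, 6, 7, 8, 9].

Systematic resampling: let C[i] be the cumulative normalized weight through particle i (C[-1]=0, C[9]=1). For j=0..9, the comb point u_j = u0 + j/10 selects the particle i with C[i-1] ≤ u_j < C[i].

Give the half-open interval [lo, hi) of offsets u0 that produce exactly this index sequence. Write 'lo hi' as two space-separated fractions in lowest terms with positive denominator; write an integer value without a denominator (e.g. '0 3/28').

1/295 8/295

C = [3/59, 12/59, 14/59, 22/59, 26/59, 28/59, 37/59, 43/59, 51/59, 1]
j=0 picked index 0: u0 ∈ [0, 3/59)
j=1 picked index 1: u0 ∈ [-29/590, 61/590)
j=2 picked index 2: u0 ∈ [1/295, 11/295)
j=3 picked index 3: u0 ∈ [-37/590, 43/590)
j=4 picked index 4: u0 ∈ [-8/295, 12/295)
j=5 picked index 6: u0 ∈ [-3/118, 15/118)
j=6 picked index 6: u0 ∈ [-37/295, 8/295)
j=7 picked index 7: u0 ∈ [-43/590, 17/590)
j=8 picked index 8: u0 ∈ [-21/295, 19/295)
j=9 picked index 9: u0 ∈ [-21/590, 1/10)
intersection: [1/295, 8/295)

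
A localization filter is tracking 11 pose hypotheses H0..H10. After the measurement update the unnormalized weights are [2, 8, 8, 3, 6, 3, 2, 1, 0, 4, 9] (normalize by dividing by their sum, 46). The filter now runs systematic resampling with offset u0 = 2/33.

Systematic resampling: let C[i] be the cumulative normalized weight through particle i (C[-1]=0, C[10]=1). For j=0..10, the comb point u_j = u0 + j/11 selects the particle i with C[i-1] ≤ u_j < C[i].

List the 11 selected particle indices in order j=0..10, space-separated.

1 1 2 2 3 4 5 7 9 10 10

C = [1/23, 5/23, 9/23, 21/46, 27/46, 15/23, 16/23, 33/46, 33/46, 37/46, 1]
j=0: u_0=2/33 ∈ [1/23, 5/23) → index 1
j=1: u_1=5/33 ∈ [1/23, 5/23) → index 1
j=2: u_2=8/33 ∈ [5/23, 9/23) → index 2
j=3: u_3=1/3 ∈ [5/23, 9/23) → index 2
j=4: u_4=14/33 ∈ [9/23, 21/46) → index 3
j=5: u_5=17/33 ∈ [21/46, 27/46) → index 4
j=6: u_6=20/33 ∈ [27/46, 15/23) → index 5
j=7: u_7=23/33 ∈ [16/23, 33/46) → index 7
j=8: u_8=26/33 ∈ [33/46, 37/46) → index 9
j=9: u_9=29/33 ∈ [37/46, 1) → index 10
j=10: u_10=32/33 ∈ [37/46, 1) → index 10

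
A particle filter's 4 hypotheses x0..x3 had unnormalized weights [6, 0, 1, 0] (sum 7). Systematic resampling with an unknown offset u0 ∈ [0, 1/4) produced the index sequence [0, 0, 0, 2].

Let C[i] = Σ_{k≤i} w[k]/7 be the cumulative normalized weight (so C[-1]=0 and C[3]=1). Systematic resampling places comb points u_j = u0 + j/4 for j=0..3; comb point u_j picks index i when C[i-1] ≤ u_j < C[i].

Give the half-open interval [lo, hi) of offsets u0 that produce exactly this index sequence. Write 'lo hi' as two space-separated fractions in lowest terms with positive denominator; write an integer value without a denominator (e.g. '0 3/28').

C = [6/7, 6/7, 1, 1]
j=0 picked index 0: u0 ∈ [0, 6/7)
j=1 picked index 0: u0 ∈ [-1/4, 17/28)
j=2 picked index 0: u0 ∈ [-1/2, 5/14)
j=3 picked index 2: u0 ∈ [3/28, 1/4)
intersection: [3/28, 1/4)

3/28 1/4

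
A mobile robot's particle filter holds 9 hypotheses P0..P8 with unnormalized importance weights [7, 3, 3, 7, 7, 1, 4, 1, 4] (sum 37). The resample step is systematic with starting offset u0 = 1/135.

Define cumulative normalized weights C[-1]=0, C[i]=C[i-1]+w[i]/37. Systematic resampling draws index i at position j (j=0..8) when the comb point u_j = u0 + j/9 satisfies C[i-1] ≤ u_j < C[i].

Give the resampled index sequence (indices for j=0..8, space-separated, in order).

0 0 1 2 3 4 4 6 8

C = [7/37, 10/37, 13/37, 20/37, 27/37, 28/37, 32/37, 33/37, 1]
j=0: u_0=1/135 ∈ [0, 7/37) → index 0
j=1: u_1=16/135 ∈ [0, 7/37) → index 0
j=2: u_2=31/135 ∈ [7/37, 10/37) → index 1
j=3: u_3=46/135 ∈ [10/37, 13/37) → index 2
j=4: u_4=61/135 ∈ [13/37, 20/37) → index 3
j=5: u_5=76/135 ∈ [20/37, 27/37) → index 4
j=6: u_6=91/135 ∈ [20/37, 27/37) → index 4
j=7: u_7=106/135 ∈ [28/37, 32/37) → index 6
j=8: u_8=121/135 ∈ [33/37, 1) → index 8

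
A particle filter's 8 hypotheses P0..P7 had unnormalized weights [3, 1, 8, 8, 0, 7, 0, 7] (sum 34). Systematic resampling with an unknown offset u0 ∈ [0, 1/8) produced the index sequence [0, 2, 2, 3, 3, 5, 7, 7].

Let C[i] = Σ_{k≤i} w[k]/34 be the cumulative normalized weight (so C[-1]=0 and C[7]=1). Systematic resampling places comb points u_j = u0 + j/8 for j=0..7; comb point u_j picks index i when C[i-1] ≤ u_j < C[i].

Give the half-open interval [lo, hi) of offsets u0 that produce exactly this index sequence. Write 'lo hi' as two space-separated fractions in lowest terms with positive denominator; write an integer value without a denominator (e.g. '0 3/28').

3/68 3/34

C = [3/34, 2/17, 6/17, 10/17, 10/17, 27/34, 27/34, 1]
j=0 picked index 0: u0 ∈ [0, 3/34)
j=1 picked index 2: u0 ∈ [-1/136, 31/136)
j=2 picked index 2: u0 ∈ [-9/68, 7/68)
j=3 picked index 3: u0 ∈ [-3/136, 29/136)
j=4 picked index 3: u0 ∈ [-5/34, 3/34)
j=5 picked index 5: u0 ∈ [-5/136, 23/136)
j=6 picked index 7: u0 ∈ [3/68, 1/4)
j=7 picked index 7: u0 ∈ [-11/136, 1/8)
intersection: [3/68, 3/34)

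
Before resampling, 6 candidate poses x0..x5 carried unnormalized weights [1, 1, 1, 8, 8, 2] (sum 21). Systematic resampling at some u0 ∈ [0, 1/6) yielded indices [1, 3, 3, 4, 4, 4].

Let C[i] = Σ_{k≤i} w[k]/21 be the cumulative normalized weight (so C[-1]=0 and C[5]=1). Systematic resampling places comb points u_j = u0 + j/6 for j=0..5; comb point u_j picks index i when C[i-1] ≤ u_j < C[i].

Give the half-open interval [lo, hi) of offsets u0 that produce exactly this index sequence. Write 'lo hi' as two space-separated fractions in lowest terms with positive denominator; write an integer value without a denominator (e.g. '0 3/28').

C = [1/21, 2/21, 1/7, 11/21, 19/21, 1]
j=0 picked index 1: u0 ∈ [1/21, 2/21)
j=1 picked index 3: u0 ∈ [-1/42, 5/14)
j=2 picked index 3: u0 ∈ [-4/21, 4/21)
j=3 picked index 4: u0 ∈ [1/42, 17/42)
j=4 picked index 4: u0 ∈ [-1/7, 5/21)
j=5 picked index 4: u0 ∈ [-13/42, 1/14)
intersection: [1/21, 1/14)

1/21 1/14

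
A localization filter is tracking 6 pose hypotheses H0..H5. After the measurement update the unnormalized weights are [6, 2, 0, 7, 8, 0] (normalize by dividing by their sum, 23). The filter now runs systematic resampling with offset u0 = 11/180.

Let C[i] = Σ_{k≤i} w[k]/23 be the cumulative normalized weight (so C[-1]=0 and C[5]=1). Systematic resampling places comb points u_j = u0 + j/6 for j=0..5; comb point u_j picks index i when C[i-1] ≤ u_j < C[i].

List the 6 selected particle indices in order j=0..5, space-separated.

0 0 3 3 4 4

C = [6/23, 8/23, 8/23, 15/23, 1, 1]
j=0: u_0=11/180 ∈ [0, 6/23) → index 0
j=1: u_1=41/180 ∈ [0, 6/23) → index 0
j=2: u_2=71/180 ∈ [8/23, 15/23) → index 3
j=3: u_3=101/180 ∈ [8/23, 15/23) → index 3
j=4: u_4=131/180 ∈ [15/23, 1) → index 4
j=5: u_5=161/180 ∈ [15/23, 1) → index 4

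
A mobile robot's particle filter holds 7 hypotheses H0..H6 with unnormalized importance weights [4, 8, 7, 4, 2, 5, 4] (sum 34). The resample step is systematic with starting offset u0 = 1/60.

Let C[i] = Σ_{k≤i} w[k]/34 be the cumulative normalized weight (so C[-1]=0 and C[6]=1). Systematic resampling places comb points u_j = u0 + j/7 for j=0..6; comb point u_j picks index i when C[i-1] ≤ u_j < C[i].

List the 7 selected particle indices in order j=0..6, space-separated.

0 1 1 2 3 4 5

C = [2/17, 6/17, 19/34, 23/34, 25/34, 15/17, 1]
j=0: u_0=1/60 ∈ [0, 2/17) → index 0
j=1: u_1=67/420 ∈ [2/17, 6/17) → index 1
j=2: u_2=127/420 ∈ [2/17, 6/17) → index 1
j=3: u_3=187/420 ∈ [6/17, 19/34) → index 2
j=4: u_4=247/420 ∈ [19/34, 23/34) → index 3
j=5: u_5=307/420 ∈ [23/34, 25/34) → index 4
j=6: u_6=367/420 ∈ [25/34, 15/17) → index 5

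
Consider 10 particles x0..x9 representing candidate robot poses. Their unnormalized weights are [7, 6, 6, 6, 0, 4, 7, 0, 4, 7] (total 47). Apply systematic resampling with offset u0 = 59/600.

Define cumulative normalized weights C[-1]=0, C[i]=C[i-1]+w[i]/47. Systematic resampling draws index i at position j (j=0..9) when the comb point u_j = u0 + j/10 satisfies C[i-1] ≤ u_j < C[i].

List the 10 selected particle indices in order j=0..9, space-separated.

0 1 2 2 3 5 6 8 9 9

C = [7/47, 13/47, 19/47, 25/47, 25/47, 29/47, 36/47, 36/47, 40/47, 1]
j=0: u_0=59/600 ∈ [0, 7/47) → index 0
j=1: u_1=119/600 ∈ [7/47, 13/47) → index 1
j=2: u_2=179/600 ∈ [13/47, 19/47) → index 2
j=3: u_3=239/600 ∈ [13/47, 19/47) → index 2
j=4: u_4=299/600 ∈ [19/47, 25/47) → index 3
j=5: u_5=359/600 ∈ [25/47, 29/47) → index 5
j=6: u_6=419/600 ∈ [29/47, 36/47) → index 6
j=7: u_7=479/600 ∈ [36/47, 40/47) → index 8
j=8: u_8=539/600 ∈ [40/47, 1) → index 9
j=9: u_9=599/600 ∈ [40/47, 1) → index 9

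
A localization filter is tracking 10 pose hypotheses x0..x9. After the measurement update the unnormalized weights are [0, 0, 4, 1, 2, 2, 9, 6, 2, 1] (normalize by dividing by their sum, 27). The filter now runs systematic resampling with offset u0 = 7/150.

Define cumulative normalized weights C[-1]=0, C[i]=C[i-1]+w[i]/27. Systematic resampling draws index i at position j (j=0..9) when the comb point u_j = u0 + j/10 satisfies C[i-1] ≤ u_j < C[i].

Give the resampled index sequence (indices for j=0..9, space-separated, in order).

2 2 4 6 6 6 6 7 7 8

C = [0, 0, 4/27, 5/27, 7/27, 1/3, 2/3, 8/9, 26/27, 1]
j=0: u_0=7/150 ∈ [0, 4/27) → index 2
j=1: u_1=11/75 ∈ [0, 4/27) → index 2
j=2: u_2=37/150 ∈ [5/27, 7/27) → index 4
j=3: u_3=26/75 ∈ [1/3, 2/3) → index 6
j=4: u_4=67/150 ∈ [1/3, 2/3) → index 6
j=5: u_5=41/75 ∈ [1/3, 2/3) → index 6
j=6: u_6=97/150 ∈ [1/3, 2/3) → index 6
j=7: u_7=56/75 ∈ [2/3, 8/9) → index 7
j=8: u_8=127/150 ∈ [2/3, 8/9) → index 7
j=9: u_9=71/75 ∈ [8/9, 26/27) → index 8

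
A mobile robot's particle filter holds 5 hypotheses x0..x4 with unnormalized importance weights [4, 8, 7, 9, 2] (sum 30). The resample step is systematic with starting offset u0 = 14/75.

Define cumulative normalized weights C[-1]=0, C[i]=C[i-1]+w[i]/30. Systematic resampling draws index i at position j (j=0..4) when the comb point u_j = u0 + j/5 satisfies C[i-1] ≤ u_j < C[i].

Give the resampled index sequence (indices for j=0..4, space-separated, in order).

C = [2/15, 2/5, 19/30, 14/15, 1]
j=0: u_0=14/75 ∈ [2/15, 2/5) → index 1
j=1: u_1=29/75 ∈ [2/15, 2/5) → index 1
j=2: u_2=44/75 ∈ [2/5, 19/30) → index 2
j=3: u_3=59/75 ∈ [19/30, 14/15) → index 3
j=4: u_4=74/75 ∈ [14/15, 1) → index 4

1 1 2 3 4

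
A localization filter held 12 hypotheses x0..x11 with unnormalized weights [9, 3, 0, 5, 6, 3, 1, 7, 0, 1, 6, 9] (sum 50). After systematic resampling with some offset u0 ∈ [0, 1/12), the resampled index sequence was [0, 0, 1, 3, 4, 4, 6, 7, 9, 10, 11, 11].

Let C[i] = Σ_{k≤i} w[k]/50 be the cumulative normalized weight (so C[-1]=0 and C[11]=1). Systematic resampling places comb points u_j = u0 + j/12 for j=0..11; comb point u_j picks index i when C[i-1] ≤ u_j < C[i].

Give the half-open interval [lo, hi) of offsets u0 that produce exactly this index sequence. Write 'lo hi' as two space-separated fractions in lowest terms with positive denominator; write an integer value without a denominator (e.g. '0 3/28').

1/50 1/30

C = [9/50, 6/25, 6/25, 17/50, 23/50, 13/25, 27/50, 17/25, 17/25, 7/10, 41/50, 1]
j=0 picked index 0: u0 ∈ [0, 9/50)
j=1 picked index 0: u0 ∈ [-1/12, 29/300)
j=2 picked index 1: u0 ∈ [1/75, 11/150)
j=3 picked index 3: u0 ∈ [-1/100, 9/100)
j=4 picked index 4: u0 ∈ [1/150, 19/150)
j=5 picked index 4: u0 ∈ [-23/300, 13/300)
j=6 picked index 6: u0 ∈ [1/50, 1/25)
j=7 picked index 7: u0 ∈ [-13/300, 29/300)
j=8 picked index 9: u0 ∈ [1/75, 1/30)
j=9 picked index 10: u0 ∈ [-1/20, 7/100)
j=10 picked index 11: u0 ∈ [-1/75, 1/6)
j=11 picked index 11: u0 ∈ [-29/300, 1/12)
intersection: [1/50, 1/30)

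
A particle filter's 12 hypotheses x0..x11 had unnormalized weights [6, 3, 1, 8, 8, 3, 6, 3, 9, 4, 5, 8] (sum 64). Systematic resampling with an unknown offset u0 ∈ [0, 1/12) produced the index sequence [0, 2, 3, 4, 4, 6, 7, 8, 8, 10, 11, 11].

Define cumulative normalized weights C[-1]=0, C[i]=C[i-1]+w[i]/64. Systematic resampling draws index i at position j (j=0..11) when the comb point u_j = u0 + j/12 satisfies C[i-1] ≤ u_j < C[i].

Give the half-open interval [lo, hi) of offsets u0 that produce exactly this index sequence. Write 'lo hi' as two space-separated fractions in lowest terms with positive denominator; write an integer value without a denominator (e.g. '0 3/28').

C = [3/32, 9/64, 5/32, 9/32, 13/32, 29/64, 35/64, 19/32, 47/64, 51/64, 7/8, 1]
j=0 picked index 0: u0 ∈ [0, 3/32)
j=1 picked index 2: u0 ∈ [11/192, 7/96)
j=2 picked index 3: u0 ∈ [-1/96, 11/96)
j=3 picked index 4: u0 ∈ [1/32, 5/32)
j=4 picked index 4: u0 ∈ [-5/96, 7/96)
j=5 picked index 6: u0 ∈ [7/192, 25/192)
j=6 picked index 7: u0 ∈ [3/64, 3/32)
j=7 picked index 8: u0 ∈ [1/96, 29/192)
j=8 picked index 8: u0 ∈ [-7/96, 13/192)
j=9 picked index 10: u0 ∈ [3/64, 1/8)
j=10 picked index 11: u0 ∈ [1/24, 1/6)
j=11 picked index 11: u0 ∈ [-1/24, 1/12)
intersection: [11/192, 13/192)

11/192 13/192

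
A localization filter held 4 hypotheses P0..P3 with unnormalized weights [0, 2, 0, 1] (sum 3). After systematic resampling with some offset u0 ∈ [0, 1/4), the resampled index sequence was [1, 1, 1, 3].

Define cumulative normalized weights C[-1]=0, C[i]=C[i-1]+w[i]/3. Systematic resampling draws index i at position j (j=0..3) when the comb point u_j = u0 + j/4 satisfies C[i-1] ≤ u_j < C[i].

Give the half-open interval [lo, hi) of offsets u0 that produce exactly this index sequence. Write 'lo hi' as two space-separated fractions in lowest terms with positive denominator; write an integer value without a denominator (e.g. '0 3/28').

C = [0, 2/3, 2/3, 1]
j=0 picked index 1: u0 ∈ [0, 2/3)
j=1 picked index 1: u0 ∈ [-1/4, 5/12)
j=2 picked index 1: u0 ∈ [-1/2, 1/6)
j=3 picked index 3: u0 ∈ [-1/12, 1/4)
intersection: [0, 1/6)

0 1/6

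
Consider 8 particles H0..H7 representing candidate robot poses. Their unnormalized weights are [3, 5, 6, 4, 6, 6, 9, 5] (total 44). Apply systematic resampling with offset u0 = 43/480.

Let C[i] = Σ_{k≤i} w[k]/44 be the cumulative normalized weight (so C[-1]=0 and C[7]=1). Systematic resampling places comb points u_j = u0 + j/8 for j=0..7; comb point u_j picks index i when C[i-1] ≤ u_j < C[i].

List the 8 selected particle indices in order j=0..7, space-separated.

C = [3/44, 2/11, 7/22, 9/22, 6/11, 15/22, 39/44, 1]
j=0: u_0=43/480 ∈ [3/44, 2/11) → index 1
j=1: u_1=103/480 ∈ [2/11, 7/22) → index 2
j=2: u_2=163/480 ∈ [7/22, 9/22) → index 3
j=3: u_3=223/480 ∈ [9/22, 6/11) → index 4
j=4: u_4=283/480 ∈ [6/11, 15/22) → index 5
j=5: u_5=343/480 ∈ [15/22, 39/44) → index 6
j=6: u_6=403/480 ∈ [15/22, 39/44) → index 6
j=7: u_7=463/480 ∈ [39/44, 1) → index 7

1 2 3 4 5 6 6 7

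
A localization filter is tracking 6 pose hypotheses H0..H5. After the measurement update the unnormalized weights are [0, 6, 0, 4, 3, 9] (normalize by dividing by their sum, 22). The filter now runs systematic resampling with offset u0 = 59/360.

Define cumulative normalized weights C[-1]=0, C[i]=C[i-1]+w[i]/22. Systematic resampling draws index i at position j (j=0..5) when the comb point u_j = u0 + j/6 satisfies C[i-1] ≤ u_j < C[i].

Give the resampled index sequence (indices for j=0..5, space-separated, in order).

1 3 4 5 5 5

C = [0, 3/11, 3/11, 5/11, 13/22, 1]
j=0: u_0=59/360 ∈ [0, 3/11) → index 1
j=1: u_1=119/360 ∈ [3/11, 5/11) → index 3
j=2: u_2=179/360 ∈ [5/11, 13/22) → index 4
j=3: u_3=239/360 ∈ [13/22, 1) → index 5
j=4: u_4=299/360 ∈ [13/22, 1) → index 5
j=5: u_5=359/360 ∈ [13/22, 1) → index 5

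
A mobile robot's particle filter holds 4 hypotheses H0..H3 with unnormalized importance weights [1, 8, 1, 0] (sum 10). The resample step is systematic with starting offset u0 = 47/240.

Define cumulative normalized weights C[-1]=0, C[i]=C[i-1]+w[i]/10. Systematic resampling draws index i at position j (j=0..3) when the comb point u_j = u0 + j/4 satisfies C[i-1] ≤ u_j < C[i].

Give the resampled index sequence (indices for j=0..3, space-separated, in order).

1 1 1 2

C = [1/10, 9/10, 1, 1]
j=0: u_0=47/240 ∈ [1/10, 9/10) → index 1
j=1: u_1=107/240 ∈ [1/10, 9/10) → index 1
j=2: u_2=167/240 ∈ [1/10, 9/10) → index 1
j=3: u_3=227/240 ∈ [9/10, 1) → index 2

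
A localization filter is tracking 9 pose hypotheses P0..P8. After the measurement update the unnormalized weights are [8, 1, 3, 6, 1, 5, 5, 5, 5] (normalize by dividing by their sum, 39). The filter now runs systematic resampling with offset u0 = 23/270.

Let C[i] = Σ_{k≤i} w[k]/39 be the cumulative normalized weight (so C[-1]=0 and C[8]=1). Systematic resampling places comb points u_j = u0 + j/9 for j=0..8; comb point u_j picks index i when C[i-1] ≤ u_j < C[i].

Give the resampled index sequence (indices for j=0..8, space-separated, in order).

C = [8/39, 3/13, 4/13, 6/13, 19/39, 8/13, 29/39, 34/39, 1]
j=0: u_0=23/270 ∈ [0, 8/39) → index 0
j=1: u_1=53/270 ∈ [0, 8/39) → index 0
j=2: u_2=83/270 ∈ [3/13, 4/13) → index 2
j=3: u_3=113/270 ∈ [4/13, 6/13) → index 3
j=4: u_4=143/270 ∈ [19/39, 8/13) → index 5
j=5: u_5=173/270 ∈ [8/13, 29/39) → index 6
j=6: u_6=203/270 ∈ [29/39, 34/39) → index 7
j=7: u_7=233/270 ∈ [29/39, 34/39) → index 7
j=8: u_8=263/270 ∈ [34/39, 1) → index 8

0 0 2 3 5 6 7 7 8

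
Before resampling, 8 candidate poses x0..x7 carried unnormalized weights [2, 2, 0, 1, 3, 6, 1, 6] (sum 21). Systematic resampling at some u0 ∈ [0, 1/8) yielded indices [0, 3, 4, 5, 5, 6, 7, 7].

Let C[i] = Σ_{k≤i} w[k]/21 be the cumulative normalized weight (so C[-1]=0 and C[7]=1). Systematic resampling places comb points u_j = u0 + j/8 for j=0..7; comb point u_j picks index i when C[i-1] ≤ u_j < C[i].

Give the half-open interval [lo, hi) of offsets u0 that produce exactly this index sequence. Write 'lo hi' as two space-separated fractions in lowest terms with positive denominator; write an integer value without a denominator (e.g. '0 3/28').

C = [2/21, 4/21, 4/21, 5/21, 8/21, 2/3, 5/7, 1]
j=0 picked index 0: u0 ∈ [0, 2/21)
j=1 picked index 3: u0 ∈ [11/168, 19/168)
j=2 picked index 4: u0 ∈ [-1/84, 11/84)
j=3 picked index 5: u0 ∈ [1/168, 7/24)
j=4 picked index 5: u0 ∈ [-5/42, 1/6)
j=5 picked index 6: u0 ∈ [1/24, 5/56)
j=6 picked index 7: u0 ∈ [-1/28, 1/4)
j=7 picked index 7: u0 ∈ [-9/56, 1/8)
intersection: [11/168, 5/56)

11/168 5/56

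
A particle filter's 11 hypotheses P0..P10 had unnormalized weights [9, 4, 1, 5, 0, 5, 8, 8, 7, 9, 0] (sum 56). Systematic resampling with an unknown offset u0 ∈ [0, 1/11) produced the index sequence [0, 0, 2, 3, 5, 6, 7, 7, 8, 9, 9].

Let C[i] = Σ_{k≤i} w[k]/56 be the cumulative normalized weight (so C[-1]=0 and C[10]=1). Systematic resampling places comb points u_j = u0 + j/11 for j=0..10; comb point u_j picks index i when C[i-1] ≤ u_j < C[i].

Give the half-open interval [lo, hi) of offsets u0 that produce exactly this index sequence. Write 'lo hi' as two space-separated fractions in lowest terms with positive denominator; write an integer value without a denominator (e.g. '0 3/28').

31/616 5/77

C = [9/56, 13/56, 1/4, 19/56, 19/56, 3/7, 4/7, 5/7, 47/56, 1, 1]
j=0 picked index 0: u0 ∈ [0, 9/56)
j=1 picked index 0: u0 ∈ [-1/11, 43/616)
j=2 picked index 2: u0 ∈ [31/616, 3/44)
j=3 picked index 3: u0 ∈ [-1/44, 41/616)
j=4 picked index 5: u0 ∈ [-15/616, 5/77)
j=5 picked index 6: u0 ∈ [-2/77, 9/77)
j=6 picked index 7: u0 ∈ [2/77, 13/77)
j=7 picked index 7: u0 ∈ [-5/77, 6/77)
j=8 picked index 8: u0 ∈ [-1/77, 69/616)
j=9 picked index 9: u0 ∈ [13/616, 2/11)
j=10 picked index 9: u0 ∈ [-43/616, 1/11)
intersection: [31/616, 5/77)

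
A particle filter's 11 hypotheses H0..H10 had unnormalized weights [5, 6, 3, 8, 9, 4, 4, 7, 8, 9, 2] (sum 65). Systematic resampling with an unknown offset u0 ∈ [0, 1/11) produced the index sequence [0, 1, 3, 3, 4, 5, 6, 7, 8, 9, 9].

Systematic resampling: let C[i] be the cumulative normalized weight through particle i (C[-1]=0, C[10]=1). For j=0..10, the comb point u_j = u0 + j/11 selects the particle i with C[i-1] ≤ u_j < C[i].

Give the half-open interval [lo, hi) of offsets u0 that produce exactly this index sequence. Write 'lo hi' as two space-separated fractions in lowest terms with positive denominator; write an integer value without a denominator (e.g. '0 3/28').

24/715 3/55

C = [1/13, 11/65, 14/65, 22/65, 31/65, 7/13, 3/5, 46/65, 54/65, 63/65, 1]
j=0 picked index 0: u0 ∈ [0, 1/13)
j=1 picked index 1: u0 ∈ [-2/143, 56/715)
j=2 picked index 3: u0 ∈ [24/715, 112/715)
j=3 picked index 3: u0 ∈ [-41/715, 47/715)
j=4 picked index 4: u0 ∈ [-18/715, 81/715)
j=5 picked index 5: u0 ∈ [16/715, 12/143)
j=6 picked index 6: u0 ∈ [-1/143, 3/55)
j=7 picked index 7: u0 ∈ [-2/55, 51/715)
j=8 picked index 8: u0 ∈ [-14/715, 74/715)
j=9 picked index 9: u0 ∈ [9/715, 108/715)
j=10 picked index 9: u0 ∈ [-56/715, 43/715)
intersection: [24/715, 3/55)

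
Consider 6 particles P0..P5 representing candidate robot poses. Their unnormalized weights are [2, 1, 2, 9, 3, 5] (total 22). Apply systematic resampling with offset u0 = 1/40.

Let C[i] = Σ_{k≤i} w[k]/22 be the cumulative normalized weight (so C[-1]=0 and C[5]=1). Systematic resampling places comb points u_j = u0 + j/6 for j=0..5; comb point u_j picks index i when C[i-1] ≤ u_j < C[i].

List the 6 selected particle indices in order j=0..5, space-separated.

C = [1/11, 3/22, 5/22, 7/11, 17/22, 1]
j=0: u_0=1/40 ∈ [0, 1/11) → index 0
j=1: u_1=23/120 ∈ [3/22, 5/22) → index 2
j=2: u_2=43/120 ∈ [5/22, 7/11) → index 3
j=3: u_3=21/40 ∈ [5/22, 7/11) → index 3
j=4: u_4=83/120 ∈ [7/11, 17/22) → index 4
j=5: u_5=103/120 ∈ [17/22, 1) → index 5

0 2 3 3 4 5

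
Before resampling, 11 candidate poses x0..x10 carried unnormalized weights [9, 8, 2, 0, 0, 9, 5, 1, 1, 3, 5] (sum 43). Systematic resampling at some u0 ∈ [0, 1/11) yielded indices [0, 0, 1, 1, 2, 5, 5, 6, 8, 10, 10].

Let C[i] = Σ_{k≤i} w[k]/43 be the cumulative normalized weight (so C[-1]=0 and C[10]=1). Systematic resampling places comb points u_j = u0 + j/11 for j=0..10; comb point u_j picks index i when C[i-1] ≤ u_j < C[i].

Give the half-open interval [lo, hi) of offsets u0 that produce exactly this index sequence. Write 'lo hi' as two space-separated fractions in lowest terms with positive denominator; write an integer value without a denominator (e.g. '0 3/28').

C = [9/43, 17/43, 19/43, 19/43, 19/43, 28/43, 33/43, 34/43, 35/43, 38/43, 1]
j=0 picked index 0: u0 ∈ [0, 9/43)
j=1 picked index 0: u0 ∈ [-1/11, 56/473)
j=2 picked index 1: u0 ∈ [13/473, 101/473)
j=3 picked index 1: u0 ∈ [-30/473, 58/473)
j=4 picked index 2: u0 ∈ [15/473, 37/473)
j=5 picked index 5: u0 ∈ [-6/473, 93/473)
j=6 picked index 5: u0 ∈ [-49/473, 50/473)
j=7 picked index 6: u0 ∈ [7/473, 62/473)
j=8 picked index 8: u0 ∈ [30/473, 41/473)
j=9 picked index 10: u0 ∈ [31/473, 2/11)
j=10 picked index 10: u0 ∈ [-12/473, 1/11)
intersection: [31/473, 37/473)

31/473 37/473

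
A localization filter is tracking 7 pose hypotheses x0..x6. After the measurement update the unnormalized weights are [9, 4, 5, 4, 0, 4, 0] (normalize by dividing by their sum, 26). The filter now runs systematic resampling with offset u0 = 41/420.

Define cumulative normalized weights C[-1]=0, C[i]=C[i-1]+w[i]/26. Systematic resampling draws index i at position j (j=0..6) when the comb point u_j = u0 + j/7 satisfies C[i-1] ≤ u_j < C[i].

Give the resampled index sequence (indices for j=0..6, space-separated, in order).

C = [9/26, 1/2, 9/13, 11/13, 11/13, 1, 1]
j=0: u_0=41/420 ∈ [0, 9/26) → index 0
j=1: u_1=101/420 ∈ [0, 9/26) → index 0
j=2: u_2=23/60 ∈ [9/26, 1/2) → index 1
j=3: u_3=221/420 ∈ [1/2, 9/13) → index 2
j=4: u_4=281/420 ∈ [1/2, 9/13) → index 2
j=5: u_5=341/420 ∈ [9/13, 11/13) → index 3
j=6: u_6=401/420 ∈ [11/13, 1) → index 5

0 0 1 2 2 3 5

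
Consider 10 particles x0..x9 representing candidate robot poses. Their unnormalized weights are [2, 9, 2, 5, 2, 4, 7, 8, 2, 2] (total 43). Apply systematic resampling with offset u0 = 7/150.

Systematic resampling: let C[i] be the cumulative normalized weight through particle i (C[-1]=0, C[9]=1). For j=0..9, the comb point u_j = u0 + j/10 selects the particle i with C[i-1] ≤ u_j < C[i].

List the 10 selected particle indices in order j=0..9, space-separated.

C = [2/43, 11/43, 13/43, 18/43, 20/43, 24/43, 31/43, 39/43, 41/43, 1]
j=0: u_0=7/150 ∈ [2/43, 11/43) → index 1
j=1: u_1=11/75 ∈ [2/43, 11/43) → index 1
j=2: u_2=37/150 ∈ [2/43, 11/43) → index 1
j=3: u_3=26/75 ∈ [13/43, 18/43) → index 3
j=4: u_4=67/150 ∈ [18/43, 20/43) → index 4
j=5: u_5=41/75 ∈ [20/43, 24/43) → index 5
j=6: u_6=97/150 ∈ [24/43, 31/43) → index 6
j=7: u_7=56/75 ∈ [31/43, 39/43) → index 7
j=8: u_8=127/150 ∈ [31/43, 39/43) → index 7
j=9: u_9=71/75 ∈ [39/43, 41/43) → index 8

1 1 1 3 4 5 6 7 7 8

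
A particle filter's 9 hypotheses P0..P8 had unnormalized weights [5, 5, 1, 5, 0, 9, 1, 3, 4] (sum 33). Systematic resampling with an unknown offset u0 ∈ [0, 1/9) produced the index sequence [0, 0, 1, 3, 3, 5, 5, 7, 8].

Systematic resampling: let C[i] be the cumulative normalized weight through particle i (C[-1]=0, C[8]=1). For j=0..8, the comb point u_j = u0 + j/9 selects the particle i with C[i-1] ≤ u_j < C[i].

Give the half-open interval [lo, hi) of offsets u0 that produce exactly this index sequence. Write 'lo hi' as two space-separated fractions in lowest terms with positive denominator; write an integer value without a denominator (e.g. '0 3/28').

1/99 4/99

C = [5/33, 10/33, 1/3, 16/33, 16/33, 25/33, 26/33, 29/33, 1]
j=0 picked index 0: u0 ∈ [0, 5/33)
j=1 picked index 0: u0 ∈ [-1/9, 4/99)
j=2 picked index 1: u0 ∈ [-7/99, 8/99)
j=3 picked index 3: u0 ∈ [0, 5/33)
j=4 picked index 3: u0 ∈ [-1/9, 4/99)
j=5 picked index 5: u0 ∈ [-7/99, 20/99)
j=6 picked index 5: u0 ∈ [-2/11, 1/11)
j=7 picked index 7: u0 ∈ [1/99, 10/99)
j=8 picked index 8: u0 ∈ [-1/99, 1/9)
intersection: [1/99, 4/99)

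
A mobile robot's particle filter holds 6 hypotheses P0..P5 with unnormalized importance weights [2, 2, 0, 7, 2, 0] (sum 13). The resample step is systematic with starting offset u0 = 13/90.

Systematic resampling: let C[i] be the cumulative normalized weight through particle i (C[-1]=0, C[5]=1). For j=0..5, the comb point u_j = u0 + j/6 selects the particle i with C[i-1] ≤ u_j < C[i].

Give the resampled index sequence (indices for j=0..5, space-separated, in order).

C = [2/13, 4/13, 4/13, 11/13, 1, 1]
j=0: u_0=13/90 ∈ [0, 2/13) → index 0
j=1: u_1=14/45 ∈ [4/13, 11/13) → index 3
j=2: u_2=43/90 ∈ [4/13, 11/13) → index 3
j=3: u_3=29/45 ∈ [4/13, 11/13) → index 3
j=4: u_4=73/90 ∈ [4/13, 11/13) → index 3
j=5: u_5=44/45 ∈ [11/13, 1) → index 4

0 3 3 3 3 4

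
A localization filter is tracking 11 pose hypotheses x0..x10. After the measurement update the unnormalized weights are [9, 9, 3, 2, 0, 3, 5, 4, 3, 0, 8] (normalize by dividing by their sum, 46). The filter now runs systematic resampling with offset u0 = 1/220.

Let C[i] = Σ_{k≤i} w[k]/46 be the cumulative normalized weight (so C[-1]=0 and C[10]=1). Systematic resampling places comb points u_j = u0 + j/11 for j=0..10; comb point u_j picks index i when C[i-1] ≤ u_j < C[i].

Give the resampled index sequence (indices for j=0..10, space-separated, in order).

C = [9/46, 9/23, 21/46, 1/2, 1/2, 13/23, 31/46, 35/46, 19/23, 19/23, 1]
j=0: u_0=1/220 ∈ [0, 9/46) → index 0
j=1: u_1=21/220 ∈ [0, 9/46) → index 0
j=2: u_2=41/220 ∈ [0, 9/46) → index 0
j=3: u_3=61/220 ∈ [9/46, 9/23) → index 1
j=4: u_4=81/220 ∈ [9/46, 9/23) → index 1
j=5: u_5=101/220 ∈ [21/46, 1/2) → index 3
j=6: u_6=11/20 ∈ [1/2, 13/23) → index 5
j=7: u_7=141/220 ∈ [13/23, 31/46) → index 6
j=8: u_8=161/220 ∈ [31/46, 35/46) → index 7
j=9: u_9=181/220 ∈ [35/46, 19/23) → index 8
j=10: u_10=201/220 ∈ [19/23, 1) → index 10

0 0 0 1 1 3 5 6 7 8 10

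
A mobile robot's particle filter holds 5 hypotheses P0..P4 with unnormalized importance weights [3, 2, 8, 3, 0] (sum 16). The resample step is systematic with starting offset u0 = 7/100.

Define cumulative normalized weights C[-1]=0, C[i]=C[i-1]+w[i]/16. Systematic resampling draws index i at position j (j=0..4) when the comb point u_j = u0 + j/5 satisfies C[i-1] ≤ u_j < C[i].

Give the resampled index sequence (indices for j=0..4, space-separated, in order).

0 1 2 2 3

C = [3/16, 5/16, 13/16, 1, 1]
j=0: u_0=7/100 ∈ [0, 3/16) → index 0
j=1: u_1=27/100 ∈ [3/16, 5/16) → index 1
j=2: u_2=47/100 ∈ [5/16, 13/16) → index 2
j=3: u_3=67/100 ∈ [5/16, 13/16) → index 2
j=4: u_4=87/100 ∈ [13/16, 1) → index 3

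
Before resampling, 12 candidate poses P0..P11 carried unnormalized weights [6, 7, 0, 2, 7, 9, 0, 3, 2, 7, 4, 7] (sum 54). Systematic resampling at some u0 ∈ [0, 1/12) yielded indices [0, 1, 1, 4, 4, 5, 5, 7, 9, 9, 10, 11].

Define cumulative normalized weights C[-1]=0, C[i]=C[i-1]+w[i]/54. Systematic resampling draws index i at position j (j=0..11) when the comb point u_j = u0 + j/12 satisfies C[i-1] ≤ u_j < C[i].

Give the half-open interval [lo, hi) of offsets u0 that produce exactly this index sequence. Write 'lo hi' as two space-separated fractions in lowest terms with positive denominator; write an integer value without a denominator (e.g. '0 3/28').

C = [1/9, 13/54, 13/54, 5/18, 11/27, 31/54, 31/54, 17/27, 2/3, 43/54, 47/54, 1]
j=0 picked index 0: u0 ∈ [0, 1/9)
j=1 picked index 1: u0 ∈ [1/36, 17/108)
j=2 picked index 1: u0 ∈ [-1/18, 2/27)
j=3 picked index 4: u0 ∈ [1/36, 17/108)
j=4 picked index 4: u0 ∈ [-1/18, 2/27)
j=5 picked index 5: u0 ∈ [-1/108, 17/108)
j=6 picked index 5: u0 ∈ [-5/54, 2/27)
j=7 picked index 7: u0 ∈ [-1/108, 5/108)
j=8 picked index 9: u0 ∈ [0, 7/54)
j=9 picked index 9: u0 ∈ [-1/12, 5/108)
j=10 picked index 10: u0 ∈ [-1/27, 1/27)
j=11 picked index 11: u0 ∈ [-5/108, 1/12)
intersection: [1/36, 1/27)

1/36 1/27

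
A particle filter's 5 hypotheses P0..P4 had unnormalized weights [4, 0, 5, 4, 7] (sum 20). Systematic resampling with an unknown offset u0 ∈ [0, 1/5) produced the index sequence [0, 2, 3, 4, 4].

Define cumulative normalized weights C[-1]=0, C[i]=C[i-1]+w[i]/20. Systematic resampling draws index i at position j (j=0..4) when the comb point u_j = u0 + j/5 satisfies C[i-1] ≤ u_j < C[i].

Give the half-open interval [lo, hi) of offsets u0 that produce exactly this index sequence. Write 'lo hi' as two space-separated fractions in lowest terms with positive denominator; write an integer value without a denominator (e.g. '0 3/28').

1/20 1/5

C = [1/5, 1/5, 9/20, 13/20, 1]
j=0 picked index 0: u0 ∈ [0, 1/5)
j=1 picked index 2: u0 ∈ [0, 1/4)
j=2 picked index 3: u0 ∈ [1/20, 1/4)
j=3 picked index 4: u0 ∈ [1/20, 2/5)
j=4 picked index 4: u0 ∈ [-3/20, 1/5)
intersection: [1/20, 1/5)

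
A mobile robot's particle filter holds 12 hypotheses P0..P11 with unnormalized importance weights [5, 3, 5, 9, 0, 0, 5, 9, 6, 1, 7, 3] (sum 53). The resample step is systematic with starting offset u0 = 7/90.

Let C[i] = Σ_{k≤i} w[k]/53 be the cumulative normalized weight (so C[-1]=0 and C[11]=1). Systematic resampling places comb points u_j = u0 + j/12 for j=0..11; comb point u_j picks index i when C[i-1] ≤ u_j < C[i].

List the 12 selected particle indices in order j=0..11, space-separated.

0 2 2 3 3 6 7 7 8 10 10 11

C = [5/53, 8/53, 13/53, 22/53, 22/53, 22/53, 27/53, 36/53, 42/53, 43/53, 50/53, 1]
j=0: u_0=7/90 ∈ [0, 5/53) → index 0
j=1: u_1=29/180 ∈ [8/53, 13/53) → index 2
j=2: u_2=11/45 ∈ [8/53, 13/53) → index 2
j=3: u_3=59/180 ∈ [13/53, 22/53) → index 3
j=4: u_4=37/90 ∈ [13/53, 22/53) → index 3
j=5: u_5=89/180 ∈ [22/53, 27/53) → index 6
j=6: u_6=26/45 ∈ [27/53, 36/53) → index 7
j=7: u_7=119/180 ∈ [27/53, 36/53) → index 7
j=8: u_8=67/90 ∈ [36/53, 42/53) → index 8
j=9: u_9=149/180 ∈ [43/53, 50/53) → index 10
j=10: u_10=41/45 ∈ [43/53, 50/53) → index 10
j=11: u_11=179/180 ∈ [50/53, 1) → index 11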